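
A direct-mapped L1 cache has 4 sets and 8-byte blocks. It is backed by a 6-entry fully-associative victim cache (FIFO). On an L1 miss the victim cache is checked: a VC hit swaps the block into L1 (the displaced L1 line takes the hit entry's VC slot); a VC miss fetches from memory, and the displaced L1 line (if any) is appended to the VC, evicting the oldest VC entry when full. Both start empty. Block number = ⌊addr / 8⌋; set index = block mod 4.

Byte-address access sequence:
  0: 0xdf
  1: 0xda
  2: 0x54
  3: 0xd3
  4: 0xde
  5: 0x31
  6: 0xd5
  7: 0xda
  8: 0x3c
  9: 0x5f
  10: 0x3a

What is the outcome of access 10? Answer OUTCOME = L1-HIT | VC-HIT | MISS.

OUTCOME = VC-HIT

#0 0xdf→b27/s3 MISS; vc=[]
#1 0xda→b27/s3 L1-HIT; vc=[]
#2 0x54→b10/s2 MISS; vc=[]
#3 0xd3→b26/s2 MISS; vc=[10]
#4 0xde→b27/s3 L1-HIT; vc=[10]
#5 0x31→b6/s2 MISS; vc=[10,26]
#6 0xd5→b26/s2 VC-HIT; vc=[10,6]
#7 0xda→b27/s3 L1-HIT; vc=[10,6]
#8 0x3c→b7/s3 MISS; vc=[10,6,27]
#9 0x5f→b11/s3 MISS; vc=[10,6,27,7]
#10 0x3a→b7/s3 VC-HIT; vc=[10,6,27,11]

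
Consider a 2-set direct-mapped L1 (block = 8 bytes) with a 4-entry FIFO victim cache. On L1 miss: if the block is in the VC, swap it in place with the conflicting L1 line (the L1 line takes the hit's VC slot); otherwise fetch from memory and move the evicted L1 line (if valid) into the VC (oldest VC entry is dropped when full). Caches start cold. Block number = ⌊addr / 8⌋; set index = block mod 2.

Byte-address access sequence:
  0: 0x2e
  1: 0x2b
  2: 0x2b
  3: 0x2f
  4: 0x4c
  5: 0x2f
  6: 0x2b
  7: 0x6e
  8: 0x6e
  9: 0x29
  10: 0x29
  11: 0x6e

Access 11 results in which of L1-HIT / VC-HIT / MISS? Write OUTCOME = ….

OUTCOME = VC-HIT

0: 0x2e (blk 5, set 1) → MISS  vc=[]
1: 0x2b (blk 5, set 1) → L1-HIT  vc=[]
2: 0x2b (blk 5, set 1) → L1-HIT  vc=[]
3: 0x2f (blk 5, set 1) → L1-HIT  vc=[]
4: 0x4c (blk 9, set 1) → MISS  vc=[5]
5: 0x2f (blk 5, set 1) → VC-HIT  vc=[9]
6: 0x2b (blk 5, set 1) → L1-HIT  vc=[9]
7: 0x6e (blk 13, set 1) → MISS  vc=[9, 5]
8: 0x6e (blk 13, set 1) → L1-HIT  vc=[9, 5]
9: 0x29 (blk 5, set 1) → VC-HIT  vc=[9, 13]
10: 0x29 (blk 5, set 1) → L1-HIT  vc=[9, 13]
11: 0x6e (blk 13, set 1) → VC-HIT  vc=[9, 5]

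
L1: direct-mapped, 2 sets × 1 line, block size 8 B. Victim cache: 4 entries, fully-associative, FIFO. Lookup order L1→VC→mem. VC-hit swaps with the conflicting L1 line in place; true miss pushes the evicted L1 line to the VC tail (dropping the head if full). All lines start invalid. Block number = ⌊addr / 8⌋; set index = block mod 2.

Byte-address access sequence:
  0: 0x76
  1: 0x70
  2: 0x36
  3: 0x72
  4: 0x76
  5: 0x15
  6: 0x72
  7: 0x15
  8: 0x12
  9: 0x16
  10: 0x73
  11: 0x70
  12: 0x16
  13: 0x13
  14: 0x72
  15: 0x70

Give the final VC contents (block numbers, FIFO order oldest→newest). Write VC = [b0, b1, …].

0: 0x76 (blk 14, set 0) → MISS  vc=[]
1: 0x70 (blk 14, set 0) → L1-HIT  vc=[]
2: 0x36 (blk 6, set 0) → MISS  vc=[14]
3: 0x72 (blk 14, set 0) → VC-HIT  vc=[6]
4: 0x76 (blk 14, set 0) → L1-HIT  vc=[6]
5: 0x15 (blk 2, set 0) → MISS  vc=[6, 14]
6: 0x72 (blk 14, set 0) → VC-HIT  vc=[6, 2]
7: 0x15 (blk 2, set 0) → VC-HIT  vc=[6, 14]
8: 0x12 (blk 2, set 0) → L1-HIT  vc=[6, 14]
9: 0x16 (blk 2, set 0) → L1-HIT  vc=[6, 14]
10: 0x73 (blk 14, set 0) → VC-HIT  vc=[6, 2]
11: 0x70 (blk 14, set 0) → L1-HIT  vc=[6, 2]
12: 0x16 (blk 2, set 0) → VC-HIT  vc=[6, 14]
13: 0x13 (blk 2, set 0) → L1-HIT  vc=[6, 14]
14: 0x72 (blk 14, set 0) → VC-HIT  vc=[6, 2]
15: 0x70 (blk 14, set 0) → L1-HIT  vc=[6, 2]

VC = [6, 2]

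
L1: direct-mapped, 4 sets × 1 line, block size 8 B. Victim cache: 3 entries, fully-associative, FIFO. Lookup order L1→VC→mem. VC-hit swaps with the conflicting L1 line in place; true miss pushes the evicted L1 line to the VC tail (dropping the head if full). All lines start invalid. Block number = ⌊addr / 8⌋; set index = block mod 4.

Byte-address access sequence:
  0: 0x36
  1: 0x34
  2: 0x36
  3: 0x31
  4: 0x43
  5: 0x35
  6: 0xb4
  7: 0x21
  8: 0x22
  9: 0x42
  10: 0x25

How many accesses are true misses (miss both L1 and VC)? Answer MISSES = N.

MISSES = 4

  [0] addr=0x36 blk=6 s=2: MISS | VC []
  [1] addr=0x34 blk=6 s=2: L1-HIT | VC []
  [2] addr=0x36 blk=6 s=2: L1-HIT | VC []
  [3] addr=0x31 blk=6 s=2: L1-HIT | VC []
  [4] addr=0x43 blk=8 s=0: MISS | VC []
  [5] addr=0x35 blk=6 s=2: L1-HIT | VC []
  [6] addr=0xb4 blk=22 s=2: MISS | VC [6]
  [7] addr=0x21 blk=4 s=0: MISS | VC [6, 8]
  [8] addr=0x22 blk=4 s=0: L1-HIT | VC [6, 8]
  [9] addr=0x42 blk=8 s=0: VC-HIT | VC [6, 4]
  [10] addr=0x25 blk=4 s=0: VC-HIT | VC [6, 8]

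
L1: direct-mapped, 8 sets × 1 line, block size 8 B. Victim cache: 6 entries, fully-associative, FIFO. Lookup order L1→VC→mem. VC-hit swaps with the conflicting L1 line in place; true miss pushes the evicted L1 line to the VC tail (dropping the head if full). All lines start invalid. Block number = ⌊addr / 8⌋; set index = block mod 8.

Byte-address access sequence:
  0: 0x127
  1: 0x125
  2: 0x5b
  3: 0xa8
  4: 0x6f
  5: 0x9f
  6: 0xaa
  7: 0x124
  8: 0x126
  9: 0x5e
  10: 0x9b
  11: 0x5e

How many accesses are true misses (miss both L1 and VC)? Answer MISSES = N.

#0 0x127→b36/s4 MISS; vc=[]
#1 0x125→b36/s4 L1-HIT; vc=[]
#2 0x5b→b11/s3 MISS; vc=[]
#3 0xa8→b21/s5 MISS; vc=[]
#4 0x6f→b13/s5 MISS; vc=[21]
#5 0x9f→b19/s3 MISS; vc=[21,11]
#6 0xaa→b21/s5 VC-HIT; vc=[13,11]
#7 0x124→b36/s4 L1-HIT; vc=[13,11]
#8 0x126→b36/s4 L1-HIT; vc=[13,11]
#9 0x5e→b11/s3 VC-HIT; vc=[13,19]
#10 0x9b→b19/s3 VC-HIT; vc=[13,11]
#11 0x5e→b11/s3 VC-HIT; vc=[13,19]

MISSES = 5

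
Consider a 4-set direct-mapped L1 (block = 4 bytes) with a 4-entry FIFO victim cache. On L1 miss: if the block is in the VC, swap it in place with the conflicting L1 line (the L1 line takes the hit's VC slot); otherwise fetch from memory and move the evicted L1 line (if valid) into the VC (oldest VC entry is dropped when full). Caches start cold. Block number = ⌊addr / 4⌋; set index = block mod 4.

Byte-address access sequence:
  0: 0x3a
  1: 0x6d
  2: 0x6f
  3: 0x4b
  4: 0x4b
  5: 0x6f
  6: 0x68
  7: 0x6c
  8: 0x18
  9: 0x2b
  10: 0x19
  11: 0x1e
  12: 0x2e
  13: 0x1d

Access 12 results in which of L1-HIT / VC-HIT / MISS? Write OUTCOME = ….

  [0] addr=0x3a blk=14 s=2: MISS | VC []
  [1] addr=0x6d blk=27 s=3: MISS | VC []
  [2] addr=0x6f blk=27 s=3: L1-HIT | VC []
  [3] addr=0x4b blk=18 s=2: MISS | VC [14]
  [4] addr=0x4b blk=18 s=2: L1-HIT | VC [14]
  [5] addr=0x6f blk=27 s=3: L1-HIT | VC [14]
  [6] addr=0x68 blk=26 s=2: MISS | VC [14, 18]
  [7] addr=0x6c blk=27 s=3: L1-HIT | VC [14, 18]
  [8] addr=0x18 blk=6 s=2: MISS | VC [14, 18, 26]
  [9] addr=0x2b blk=10 s=2: MISS | VC [14, 18, 26, 6]
  [10] addr=0x19 blk=6 s=2: VC-HIT | VC [14, 18, 26, 10]
  [11] addr=0x1e blk=7 s=3: MISS | VC [18, 26, 10, 27]
  [12] addr=0x2e blk=11 s=3: MISS | VC [26, 10, 27, 7]
  [13] addr=0x1d blk=7 s=3: VC-HIT | VC [26, 10, 27, 11]

OUTCOME = MISS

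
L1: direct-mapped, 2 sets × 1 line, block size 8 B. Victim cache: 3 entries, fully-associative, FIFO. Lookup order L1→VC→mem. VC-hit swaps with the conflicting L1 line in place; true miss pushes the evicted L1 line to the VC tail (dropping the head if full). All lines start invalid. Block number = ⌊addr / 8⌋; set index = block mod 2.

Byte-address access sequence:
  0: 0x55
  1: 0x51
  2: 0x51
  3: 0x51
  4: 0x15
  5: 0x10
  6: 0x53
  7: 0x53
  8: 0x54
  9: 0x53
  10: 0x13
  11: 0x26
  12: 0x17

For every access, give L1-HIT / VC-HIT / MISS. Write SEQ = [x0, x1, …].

SEQ = [MISS, L1-HIT, L1-HIT, L1-HIT, MISS, L1-HIT, VC-HIT, L1-HIT, L1-HIT, L1-HIT, VC-HIT, MISS, VC-HIT]

  [0] addr=0x55 blk=10 s=0: MISS | VC []
  [1] addr=0x51 blk=10 s=0: L1-HIT | VC []
  [2] addr=0x51 blk=10 s=0: L1-HIT | VC []
  [3] addr=0x51 blk=10 s=0: L1-HIT | VC []
  [4] addr=0x15 blk=2 s=0: MISS | VC [10]
  [5] addr=0x10 blk=2 s=0: L1-HIT | VC [10]
  [6] addr=0x53 blk=10 s=0: VC-HIT | VC [2]
  [7] addr=0x53 blk=10 s=0: L1-HIT | VC [2]
  [8] addr=0x54 blk=10 s=0: L1-HIT | VC [2]
  [9] addr=0x53 blk=10 s=0: L1-HIT | VC [2]
  [10] addr=0x13 blk=2 s=0: VC-HIT | VC [10]
  [11] addr=0x26 blk=4 s=0: MISS | VC [10, 2]
  [12] addr=0x17 blk=2 s=0: VC-HIT | VC [10, 4]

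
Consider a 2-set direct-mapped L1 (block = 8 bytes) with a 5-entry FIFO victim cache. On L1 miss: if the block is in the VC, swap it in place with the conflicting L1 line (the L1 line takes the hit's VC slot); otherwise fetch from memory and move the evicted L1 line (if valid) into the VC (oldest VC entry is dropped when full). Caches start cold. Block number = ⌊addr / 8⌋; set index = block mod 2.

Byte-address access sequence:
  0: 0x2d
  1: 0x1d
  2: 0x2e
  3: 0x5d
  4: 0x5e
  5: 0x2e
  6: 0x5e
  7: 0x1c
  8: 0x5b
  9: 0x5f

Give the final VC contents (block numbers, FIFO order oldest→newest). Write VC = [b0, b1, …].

0: 0x2d (blk 5, set 1) → MISS  vc=[]
1: 0x1d (blk 3, set 1) → MISS  vc=[5]
2: 0x2e (blk 5, set 1) → VC-HIT  vc=[3]
3: 0x5d (blk 11, set 1) → MISS  vc=[3, 5]
4: 0x5e (blk 11, set 1) → L1-HIT  vc=[3, 5]
5: 0x2e (blk 5, set 1) → VC-HIT  vc=[3, 11]
6: 0x5e (blk 11, set 1) → VC-HIT  vc=[3, 5]
7: 0x1c (blk 3, set 1) → VC-HIT  vc=[11, 5]
8: 0x5b (blk 11, set 1) → VC-HIT  vc=[3, 5]
9: 0x5f (blk 11, set 1) → L1-HIT  vc=[3, 5]

VC = [3, 5]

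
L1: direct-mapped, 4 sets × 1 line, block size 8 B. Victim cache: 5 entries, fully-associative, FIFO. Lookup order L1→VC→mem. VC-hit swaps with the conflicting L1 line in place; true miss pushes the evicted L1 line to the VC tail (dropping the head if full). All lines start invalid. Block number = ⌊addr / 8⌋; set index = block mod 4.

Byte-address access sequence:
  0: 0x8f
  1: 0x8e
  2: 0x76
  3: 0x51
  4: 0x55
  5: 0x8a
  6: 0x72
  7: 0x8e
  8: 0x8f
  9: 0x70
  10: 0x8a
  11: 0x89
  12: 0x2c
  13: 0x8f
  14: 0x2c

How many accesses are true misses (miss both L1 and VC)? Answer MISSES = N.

MISSES = 4

0: 0x8f (blk 17, set 1) → MISS  vc=[]
1: 0x8e (blk 17, set 1) → L1-HIT  vc=[]
2: 0x76 (blk 14, set 2) → MISS  vc=[]
3: 0x51 (blk 10, set 2) → MISS  vc=[14]
4: 0x55 (blk 10, set 2) → L1-HIT  vc=[14]
5: 0x8a (blk 17, set 1) → L1-HIT  vc=[14]
6: 0x72 (blk 14, set 2) → VC-HIT  vc=[10]
7: 0x8e (blk 17, set 1) → L1-HIT  vc=[10]
8: 0x8f (blk 17, set 1) → L1-HIT  vc=[10]
9: 0x70 (blk 14, set 2) → L1-HIT  vc=[10]
10: 0x8a (blk 17, set 1) → L1-HIT  vc=[10]
11: 0x89 (blk 17, set 1) → L1-HIT  vc=[10]
12: 0x2c (blk 5, set 1) → MISS  vc=[10, 17]
13: 0x8f (blk 17, set 1) → VC-HIT  vc=[10, 5]
14: 0x2c (blk 5, set 1) → VC-HIT  vc=[10, 17]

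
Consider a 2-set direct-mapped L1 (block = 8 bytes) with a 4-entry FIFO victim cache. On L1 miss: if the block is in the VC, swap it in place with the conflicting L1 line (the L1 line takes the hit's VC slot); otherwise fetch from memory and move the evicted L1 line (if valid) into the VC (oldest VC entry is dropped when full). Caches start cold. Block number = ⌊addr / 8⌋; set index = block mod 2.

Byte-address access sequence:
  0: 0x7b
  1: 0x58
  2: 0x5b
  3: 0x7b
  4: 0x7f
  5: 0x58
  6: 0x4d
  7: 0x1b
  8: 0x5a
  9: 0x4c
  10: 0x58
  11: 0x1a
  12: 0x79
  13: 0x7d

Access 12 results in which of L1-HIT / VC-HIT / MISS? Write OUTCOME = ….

OUTCOME = VC-HIT

0: 0x7b (blk 15, set 1) → MISS  vc=[]
1: 0x58 (blk 11, set 1) → MISS  vc=[15]
2: 0x5b (blk 11, set 1) → L1-HIT  vc=[15]
3: 0x7b (blk 15, set 1) → VC-HIT  vc=[11]
4: 0x7f (blk 15, set 1) → L1-HIT  vc=[11]
5: 0x58 (blk 11, set 1) → VC-HIT  vc=[15]
6: 0x4d (blk 9, set 1) → MISS  vc=[15, 11]
7: 0x1b (blk 3, set 1) → MISS  vc=[15, 11, 9]
8: 0x5a (blk 11, set 1) → VC-HIT  vc=[15, 3, 9]
9: 0x4c (blk 9, set 1) → VC-HIT  vc=[15, 3, 11]
10: 0x58 (blk 11, set 1) → VC-HIT  vc=[15, 3, 9]
11: 0x1a (blk 3, set 1) → VC-HIT  vc=[15, 11, 9]
12: 0x79 (blk 15, set 1) → VC-HIT  vc=[3, 11, 9]
13: 0x7d (blk 15, set 1) → L1-HIT  vc=[3, 11, 9]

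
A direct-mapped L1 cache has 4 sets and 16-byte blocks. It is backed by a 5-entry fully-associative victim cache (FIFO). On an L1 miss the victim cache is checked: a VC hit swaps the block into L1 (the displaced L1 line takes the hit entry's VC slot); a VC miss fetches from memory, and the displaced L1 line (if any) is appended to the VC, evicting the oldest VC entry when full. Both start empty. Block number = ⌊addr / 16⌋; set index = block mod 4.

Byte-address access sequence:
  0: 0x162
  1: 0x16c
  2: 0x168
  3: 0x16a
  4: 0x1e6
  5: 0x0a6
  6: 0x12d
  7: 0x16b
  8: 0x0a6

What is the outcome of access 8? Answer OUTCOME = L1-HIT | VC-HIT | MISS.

  [0] addr=0x162 blk=22 s=2: MISS | VC []
  [1] addr=0x16c blk=22 s=2: L1-HIT | VC []
  [2] addr=0x168 blk=22 s=2: L1-HIT | VC []
  [3] addr=0x16a blk=22 s=2: L1-HIT | VC []
  [4] addr=0x1e6 blk=30 s=2: MISS | VC [22]
  [5] addr=0xa6 blk=10 s=2: MISS | VC [22, 30]
  [6] addr=0x12d blk=18 s=2: MISS | VC [22, 30, 10]
  [7] addr=0x16b blk=22 s=2: VC-HIT | VC [18, 30, 10]
  [8] addr=0xa6 blk=10 s=2: VC-HIT | VC [18, 30, 22]

OUTCOME = VC-HIT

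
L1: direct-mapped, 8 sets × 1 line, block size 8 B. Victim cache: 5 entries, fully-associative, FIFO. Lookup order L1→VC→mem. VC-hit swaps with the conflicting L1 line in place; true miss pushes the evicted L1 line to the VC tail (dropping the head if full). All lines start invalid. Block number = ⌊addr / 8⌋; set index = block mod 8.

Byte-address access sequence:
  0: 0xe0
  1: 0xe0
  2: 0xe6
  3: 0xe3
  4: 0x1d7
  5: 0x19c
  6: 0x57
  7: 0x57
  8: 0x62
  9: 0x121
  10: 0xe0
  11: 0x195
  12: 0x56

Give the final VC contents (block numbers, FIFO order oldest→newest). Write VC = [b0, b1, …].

VC = [58, 36, 12, 50]

  [0] addr=0xe0 blk=28 s=4: MISS | VC []
  [1] addr=0xe0 blk=28 s=4: L1-HIT | VC []
  [2] addr=0xe6 blk=28 s=4: L1-HIT | VC []
  [3] addr=0xe3 blk=28 s=4: L1-HIT | VC []
  [4] addr=0x1d7 blk=58 s=2: MISS | VC []
  [5] addr=0x19c blk=51 s=3: MISS | VC []
  [6] addr=0x57 blk=10 s=2: MISS | VC [58]
  [7] addr=0x57 blk=10 s=2: L1-HIT | VC [58]
  [8] addr=0x62 blk=12 s=4: MISS | VC [58, 28]
  [9] addr=0x121 blk=36 s=4: MISS | VC [58, 28, 12]
  [10] addr=0xe0 blk=28 s=4: VC-HIT | VC [58, 36, 12]
  [11] addr=0x195 blk=50 s=2: MISS | VC [58, 36, 12, 10]
  [12] addr=0x56 blk=10 s=2: VC-HIT | VC [58, 36, 12, 50]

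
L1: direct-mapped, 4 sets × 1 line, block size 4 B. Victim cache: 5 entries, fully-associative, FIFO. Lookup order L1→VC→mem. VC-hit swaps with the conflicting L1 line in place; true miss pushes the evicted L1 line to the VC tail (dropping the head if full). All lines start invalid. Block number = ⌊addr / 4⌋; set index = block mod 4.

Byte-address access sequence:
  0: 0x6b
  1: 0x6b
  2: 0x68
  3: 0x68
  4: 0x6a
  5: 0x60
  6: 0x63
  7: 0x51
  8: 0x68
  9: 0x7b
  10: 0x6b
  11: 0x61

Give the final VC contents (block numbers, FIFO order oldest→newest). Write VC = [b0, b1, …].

  [0] addr=0x6b blk=26 s=2: MISS | VC []
  [1] addr=0x6b blk=26 s=2: L1-HIT | VC []
  [2] addr=0x68 blk=26 s=2: L1-HIT | VC []
  [3] addr=0x68 blk=26 s=2: L1-HIT | VC []
  [4] addr=0x6a blk=26 s=2: L1-HIT | VC []
  [5] addr=0x60 blk=24 s=0: MISS | VC []
  [6] addr=0x63 blk=24 s=0: L1-HIT | VC []
  [7] addr=0x51 blk=20 s=0: MISS | VC [24]
  [8] addr=0x68 blk=26 s=2: L1-HIT | VC [24]
  [9] addr=0x7b blk=30 s=2: MISS | VC [24, 26]
  [10] addr=0x6b blk=26 s=2: VC-HIT | VC [24, 30]
  [11] addr=0x61 blk=24 s=0: VC-HIT | VC [20, 30]

VC = [20, 30]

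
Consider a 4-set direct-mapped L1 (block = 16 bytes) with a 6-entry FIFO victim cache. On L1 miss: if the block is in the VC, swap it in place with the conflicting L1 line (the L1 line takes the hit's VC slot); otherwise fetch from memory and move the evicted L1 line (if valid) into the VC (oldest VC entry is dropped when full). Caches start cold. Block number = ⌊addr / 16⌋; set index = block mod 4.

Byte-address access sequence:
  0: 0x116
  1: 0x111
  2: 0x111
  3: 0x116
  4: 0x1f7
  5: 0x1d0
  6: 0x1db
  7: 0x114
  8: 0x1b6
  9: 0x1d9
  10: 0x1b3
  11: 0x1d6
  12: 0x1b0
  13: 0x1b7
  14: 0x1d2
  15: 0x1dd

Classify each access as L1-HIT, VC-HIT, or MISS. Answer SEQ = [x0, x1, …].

#0 0x116→b17/s1 MISS; vc=[]
#1 0x111→b17/s1 L1-HIT; vc=[]
#2 0x111→b17/s1 L1-HIT; vc=[]
#3 0x116→b17/s1 L1-HIT; vc=[]
#4 0x1f7→b31/s3 MISS; vc=[]
#5 0x1d0→b29/s1 MISS; vc=[17]
#6 0x1db→b29/s1 L1-HIT; vc=[17]
#7 0x114→b17/s1 VC-HIT; vc=[29]
#8 0x1b6→b27/s3 MISS; vc=[29,31]
#9 0x1d9→b29/s1 VC-HIT; vc=[17,31]
#10 0x1b3→b27/s3 L1-HIT; vc=[17,31]
#11 0x1d6→b29/s1 L1-HIT; vc=[17,31]
#12 0x1b0→b27/s3 L1-HIT; vc=[17,31]
#13 0x1b7→b27/s3 L1-HIT; vc=[17,31]
#14 0x1d2→b29/s1 L1-HIT; vc=[17,31]
#15 0x1dd→b29/s1 L1-HIT; vc=[17,31]

SEQ = [MISS, L1-HIT, L1-HIT, L1-HIT, MISS, MISS, L1-HIT, VC-HIT, MISS, VC-HIT, L1-HIT, L1-HIT, L1-HIT, L1-HIT, L1-HIT, L1-HIT]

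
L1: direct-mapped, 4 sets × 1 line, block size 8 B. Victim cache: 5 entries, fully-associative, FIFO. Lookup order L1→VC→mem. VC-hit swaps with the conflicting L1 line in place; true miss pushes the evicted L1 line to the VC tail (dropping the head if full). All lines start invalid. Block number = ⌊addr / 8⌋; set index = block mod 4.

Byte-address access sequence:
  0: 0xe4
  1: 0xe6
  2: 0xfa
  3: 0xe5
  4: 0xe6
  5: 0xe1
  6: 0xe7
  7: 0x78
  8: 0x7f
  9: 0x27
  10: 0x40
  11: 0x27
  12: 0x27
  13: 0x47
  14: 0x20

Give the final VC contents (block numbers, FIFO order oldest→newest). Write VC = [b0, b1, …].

VC = [31, 28, 8]

0: 0xe4 (blk 28, set 0) → MISS  vc=[]
1: 0xe6 (blk 28, set 0) → L1-HIT  vc=[]
2: 0xfa (blk 31, set 3) → MISS  vc=[]
3: 0xe5 (blk 28, set 0) → L1-HIT  vc=[]
4: 0xe6 (blk 28, set 0) → L1-HIT  vc=[]
5: 0xe1 (blk 28, set 0) → L1-HIT  vc=[]
6: 0xe7 (blk 28, set 0) → L1-HIT  vc=[]
7: 0x78 (blk 15, set 3) → MISS  vc=[31]
8: 0x7f (blk 15, set 3) → L1-HIT  vc=[31]
9: 0x27 (blk 4, set 0) → MISS  vc=[31, 28]
10: 0x40 (blk 8, set 0) → MISS  vc=[31, 28, 4]
11: 0x27 (blk 4, set 0) → VC-HIT  vc=[31, 28, 8]
12: 0x27 (blk 4, set 0) → L1-HIT  vc=[31, 28, 8]
13: 0x47 (blk 8, set 0) → VC-HIT  vc=[31, 28, 4]
14: 0x20 (blk 4, set 0) → VC-HIT  vc=[31, 28, 8]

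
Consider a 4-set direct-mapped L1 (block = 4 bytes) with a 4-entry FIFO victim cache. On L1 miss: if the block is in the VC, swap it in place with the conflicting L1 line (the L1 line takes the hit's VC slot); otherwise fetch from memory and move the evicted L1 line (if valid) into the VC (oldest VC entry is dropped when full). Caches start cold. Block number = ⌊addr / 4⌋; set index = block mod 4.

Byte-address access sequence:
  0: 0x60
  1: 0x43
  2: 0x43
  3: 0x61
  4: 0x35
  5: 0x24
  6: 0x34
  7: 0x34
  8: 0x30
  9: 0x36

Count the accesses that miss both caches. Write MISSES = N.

0: 0x60 (blk 24, set 0) → MISS  vc=[]
1: 0x43 (blk 16, set 0) → MISS  vc=[24]
2: 0x43 (blk 16, set 0) → L1-HIT  vc=[24]
3: 0x61 (blk 24, set 0) → VC-HIT  vc=[16]
4: 0x35 (blk 13, set 1) → MISS  vc=[16]
5: 0x24 (blk 9, set 1) → MISS  vc=[16, 13]
6: 0x34 (blk 13, set 1) → VC-HIT  vc=[16, 9]
7: 0x34 (blk 13, set 1) → L1-HIT  vc=[16, 9]
8: 0x30 (blk 12, set 0) → MISS  vc=[16, 9, 24]
9: 0x36 (blk 13, set 1) → L1-HIT  vc=[16, 9, 24]

MISSES = 5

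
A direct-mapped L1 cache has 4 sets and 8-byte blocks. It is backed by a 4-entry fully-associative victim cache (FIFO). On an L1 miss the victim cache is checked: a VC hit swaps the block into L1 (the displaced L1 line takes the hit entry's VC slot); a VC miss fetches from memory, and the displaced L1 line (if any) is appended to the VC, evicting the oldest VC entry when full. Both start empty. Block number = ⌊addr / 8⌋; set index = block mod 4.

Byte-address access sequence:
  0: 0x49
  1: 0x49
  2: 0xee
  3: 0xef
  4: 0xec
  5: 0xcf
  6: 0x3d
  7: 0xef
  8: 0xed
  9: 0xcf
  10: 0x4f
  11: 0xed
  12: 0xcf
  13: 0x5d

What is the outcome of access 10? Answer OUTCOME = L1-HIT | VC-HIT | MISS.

OUTCOME = VC-HIT

  [0] addr=0x49 blk=9 s=1: MISS | VC []
  [1] addr=0x49 blk=9 s=1: L1-HIT | VC []
  [2] addr=0xee blk=29 s=1: MISS | VC [9]
  [3] addr=0xef blk=29 s=1: L1-HIT | VC [9]
  [4] addr=0xec blk=29 s=1: L1-HIT | VC [9]
  [5] addr=0xcf blk=25 s=1: MISS | VC [9, 29]
  [6] addr=0x3d blk=7 s=3: MISS | VC [9, 29]
  [7] addr=0xef blk=29 s=1: VC-HIT | VC [9, 25]
  [8] addr=0xed blk=29 s=1: L1-HIT | VC [9, 25]
  [9] addr=0xcf blk=25 s=1: VC-HIT | VC [9, 29]
  [10] addr=0x4f blk=9 s=1: VC-HIT | VC [25, 29]
  [11] addr=0xed blk=29 s=1: VC-HIT | VC [25, 9]
  [12] addr=0xcf blk=25 s=1: VC-HIT | VC [29, 9]
  [13] addr=0x5d blk=11 s=3: MISS | VC [29, 9, 7]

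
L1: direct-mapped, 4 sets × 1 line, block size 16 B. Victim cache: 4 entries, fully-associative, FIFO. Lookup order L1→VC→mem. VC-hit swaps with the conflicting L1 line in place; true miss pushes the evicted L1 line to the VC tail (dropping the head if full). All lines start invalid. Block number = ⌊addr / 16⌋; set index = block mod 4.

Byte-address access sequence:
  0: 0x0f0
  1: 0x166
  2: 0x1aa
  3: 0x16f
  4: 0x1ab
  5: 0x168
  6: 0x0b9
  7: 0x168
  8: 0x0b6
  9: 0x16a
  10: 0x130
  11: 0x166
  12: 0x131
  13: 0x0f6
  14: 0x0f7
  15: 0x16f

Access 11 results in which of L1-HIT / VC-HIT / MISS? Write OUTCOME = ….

OUTCOME = L1-HIT

#0 0xf0→b15/s3 MISS; vc=[]
#1 0x166→b22/s2 MISS; vc=[]
#2 0x1aa→b26/s2 MISS; vc=[22]
#3 0x16f→b22/s2 VC-HIT; vc=[26]
#4 0x1ab→b26/s2 VC-HIT; vc=[22]
#5 0x168→b22/s2 VC-HIT; vc=[26]
#6 0xb9→b11/s3 MISS; vc=[26,15]
#7 0x168→b22/s2 L1-HIT; vc=[26,15]
#8 0xb6→b11/s3 L1-HIT; vc=[26,15]
#9 0x16a→b22/s2 L1-HIT; vc=[26,15]
#10 0x130→b19/s3 MISS; vc=[26,15,11]
#11 0x166→b22/s2 L1-HIT; vc=[26,15,11]
#12 0x131→b19/s3 L1-HIT; vc=[26,15,11]
#13 0xf6→b15/s3 VC-HIT; vc=[26,19,11]
#14 0xf7→b15/s3 L1-HIT; vc=[26,19,11]
#15 0x16f→b22/s2 L1-HIT; vc=[26,19,11]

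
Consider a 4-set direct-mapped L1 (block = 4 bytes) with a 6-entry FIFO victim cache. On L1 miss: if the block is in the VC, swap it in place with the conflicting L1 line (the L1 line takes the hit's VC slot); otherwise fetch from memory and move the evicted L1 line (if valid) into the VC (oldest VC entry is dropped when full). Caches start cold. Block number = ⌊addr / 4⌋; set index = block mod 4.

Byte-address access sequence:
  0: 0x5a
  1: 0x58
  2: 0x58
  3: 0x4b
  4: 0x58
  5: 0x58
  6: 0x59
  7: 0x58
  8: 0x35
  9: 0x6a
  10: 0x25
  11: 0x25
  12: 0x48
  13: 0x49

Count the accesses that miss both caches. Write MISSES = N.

0: 0x5a (blk 22, set 2) → MISS  vc=[]
1: 0x58 (blk 22, set 2) → L1-HIT  vc=[]
2: 0x58 (blk 22, set 2) → L1-HIT  vc=[]
3: 0x4b (blk 18, set 2) → MISS  vc=[22]
4: 0x58 (blk 22, set 2) → VC-HIT  vc=[18]
5: 0x58 (blk 22, set 2) → L1-HIT  vc=[18]
6: 0x59 (blk 22, set 2) → L1-HIT  vc=[18]
7: 0x58 (blk 22, set 2) → L1-HIT  vc=[18]
8: 0x35 (blk 13, set 1) → MISS  vc=[18]
9: 0x6a (blk 26, set 2) → MISS  vc=[18, 22]
10: 0x25 (blk 9, set 1) → MISS  vc=[18, 22, 13]
11: 0x25 (blk 9, set 1) → L1-HIT  vc=[18, 22, 13]
12: 0x48 (blk 18, set 2) → VC-HIT  vc=[26, 22, 13]
13: 0x49 (blk 18, set 2) → L1-HIT  vc=[26, 22, 13]

MISSES = 5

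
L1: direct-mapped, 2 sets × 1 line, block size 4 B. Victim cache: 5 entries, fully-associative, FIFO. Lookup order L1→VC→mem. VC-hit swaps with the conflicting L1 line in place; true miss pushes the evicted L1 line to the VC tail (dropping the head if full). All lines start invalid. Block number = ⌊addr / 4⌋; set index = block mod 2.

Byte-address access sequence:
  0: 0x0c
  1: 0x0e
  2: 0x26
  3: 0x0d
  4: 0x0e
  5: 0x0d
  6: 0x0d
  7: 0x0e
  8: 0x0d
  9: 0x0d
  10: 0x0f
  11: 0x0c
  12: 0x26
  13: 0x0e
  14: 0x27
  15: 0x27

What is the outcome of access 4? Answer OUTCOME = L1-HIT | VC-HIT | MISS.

0: 0xc (blk 3, set 1) → MISS  vc=[]
1: 0xe (blk 3, set 1) → L1-HIT  vc=[]
2: 0x26 (blk 9, set 1) → MISS  vc=[3]
3: 0xd (blk 3, set 1) → VC-HIT  vc=[9]
4: 0xe (blk 3, set 1) → L1-HIT  vc=[9]
5: 0xd (blk 3, set 1) → L1-HIT  vc=[9]
6: 0xd (blk 3, set 1) → L1-HIT  vc=[9]
7: 0xe (blk 3, set 1) → L1-HIT  vc=[9]
8: 0xd (blk 3, set 1) → L1-HIT  vc=[9]
9: 0xd (blk 3, set 1) → L1-HIT  vc=[9]
10: 0xf (blk 3, set 1) → L1-HIT  vc=[9]
11: 0xc (blk 3, set 1) → L1-HIT  vc=[9]
12: 0x26 (blk 9, set 1) → VC-HIT  vc=[3]
13: 0xe (blk 3, set 1) → VC-HIT  vc=[9]
14: 0x27 (blk 9, set 1) → VC-HIT  vc=[3]
15: 0x27 (blk 9, set 1) → L1-HIT  vc=[3]

OUTCOME = L1-HIT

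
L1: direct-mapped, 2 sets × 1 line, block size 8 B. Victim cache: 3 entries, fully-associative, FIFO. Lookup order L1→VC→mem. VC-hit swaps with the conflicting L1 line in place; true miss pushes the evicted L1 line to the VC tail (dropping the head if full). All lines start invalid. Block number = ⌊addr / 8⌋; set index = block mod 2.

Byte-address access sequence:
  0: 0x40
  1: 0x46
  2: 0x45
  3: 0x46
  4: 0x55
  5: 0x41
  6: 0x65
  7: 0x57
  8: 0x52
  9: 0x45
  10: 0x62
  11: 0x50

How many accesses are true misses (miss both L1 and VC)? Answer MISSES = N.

#0 0x40→b8/s0 MISS; vc=[]
#1 0x46→b8/s0 L1-HIT; vc=[]
#2 0x45→b8/s0 L1-HIT; vc=[]
#3 0x46→b8/s0 L1-HIT; vc=[]
#4 0x55→b10/s0 MISS; vc=[8]
#5 0x41→b8/s0 VC-HIT; vc=[10]
#6 0x65→b12/s0 MISS; vc=[10,8]
#7 0x57→b10/s0 VC-HIT; vc=[12,8]
#8 0x52→b10/s0 L1-HIT; vc=[12,8]
#9 0x45→b8/s0 VC-HIT; vc=[12,10]
#10 0x62→b12/s0 VC-HIT; vc=[8,10]
#11 0x50→b10/s0 VC-HIT; vc=[8,12]

MISSES = 3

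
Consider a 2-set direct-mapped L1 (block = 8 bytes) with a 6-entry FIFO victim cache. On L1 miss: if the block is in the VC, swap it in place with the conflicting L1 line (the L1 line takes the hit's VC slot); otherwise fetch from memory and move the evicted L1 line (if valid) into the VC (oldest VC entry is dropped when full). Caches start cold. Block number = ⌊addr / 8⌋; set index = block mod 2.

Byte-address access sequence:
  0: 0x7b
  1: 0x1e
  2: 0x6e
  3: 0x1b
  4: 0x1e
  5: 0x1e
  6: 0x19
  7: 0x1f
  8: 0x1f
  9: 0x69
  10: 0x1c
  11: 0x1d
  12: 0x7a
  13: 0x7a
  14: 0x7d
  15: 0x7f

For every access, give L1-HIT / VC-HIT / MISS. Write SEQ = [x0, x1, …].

SEQ = [MISS, MISS, MISS, VC-HIT, L1-HIT, L1-HIT, L1-HIT, L1-HIT, L1-HIT, VC-HIT, VC-HIT, L1-HIT, VC-HIT, L1-HIT, L1-HIT, L1-HIT]

#0 0x7b→b15/s1 MISS; vc=[]
#1 0x1e→b3/s1 MISS; vc=[15]
#2 0x6e→b13/s1 MISS; vc=[15,3]
#3 0x1b→b3/s1 VC-HIT; vc=[15,13]
#4 0x1e→b3/s1 L1-HIT; vc=[15,13]
#5 0x1e→b3/s1 L1-HIT; vc=[15,13]
#6 0x19→b3/s1 L1-HIT; vc=[15,13]
#7 0x1f→b3/s1 L1-HIT; vc=[15,13]
#8 0x1f→b3/s1 L1-HIT; vc=[15,13]
#9 0x69→b13/s1 VC-HIT; vc=[15,3]
#10 0x1c→b3/s1 VC-HIT; vc=[15,13]
#11 0x1d→b3/s1 L1-HIT; vc=[15,13]
#12 0x7a→b15/s1 VC-HIT; vc=[3,13]
#13 0x7a→b15/s1 L1-HIT; vc=[3,13]
#14 0x7d→b15/s1 L1-HIT; vc=[3,13]
#15 0x7f→b15/s1 L1-HIT; vc=[3,13]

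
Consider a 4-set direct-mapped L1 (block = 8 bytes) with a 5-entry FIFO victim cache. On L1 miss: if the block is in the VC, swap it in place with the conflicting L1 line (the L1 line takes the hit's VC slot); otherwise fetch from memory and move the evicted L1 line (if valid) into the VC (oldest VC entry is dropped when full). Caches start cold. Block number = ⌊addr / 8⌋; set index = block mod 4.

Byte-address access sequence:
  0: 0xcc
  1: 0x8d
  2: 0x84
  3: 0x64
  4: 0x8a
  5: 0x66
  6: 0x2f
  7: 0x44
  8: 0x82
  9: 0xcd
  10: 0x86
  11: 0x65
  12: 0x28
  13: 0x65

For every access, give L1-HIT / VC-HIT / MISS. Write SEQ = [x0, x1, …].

  [0] addr=0xcc blk=25 s=1: MISS | VC []
  [1] addr=0x8d blk=17 s=1: MISS | VC [25]
  [2] addr=0x84 blk=16 s=0: MISS | VC [25]
  [3] addr=0x64 blk=12 s=0: MISS | VC [25, 16]
  [4] addr=0x8a blk=17 s=1: L1-HIT | VC [25, 16]
  [5] addr=0x66 blk=12 s=0: L1-HIT | VC [25, 16]
  [6] addr=0x2f blk=5 s=1: MISS | VC [25, 16, 17]
  [7] addr=0x44 blk=8 s=0: MISS | VC [25, 16, 17, 12]
  [8] addr=0x82 blk=16 s=0: VC-HIT | VC [25, 8, 17, 12]
  [9] addr=0xcd blk=25 s=1: VC-HIT | VC [5, 8, 17, 12]
  [10] addr=0x86 blk=16 s=0: L1-HIT | VC [5, 8, 17, 12]
  [11] addr=0x65 blk=12 s=0: VC-HIT | VC [5, 8, 17, 16]
  [12] addr=0x28 blk=5 s=1: VC-HIT | VC [25, 8, 17, 16]
  [13] addr=0x65 blk=12 s=0: L1-HIT | VC [25, 8, 17, 16]

SEQ = [MISS, MISS, MISS, MISS, L1-HIT, L1-HIT, MISS, MISS, VC-HIT, VC-HIT, L1-HIT, VC-HIT, VC-HIT, L1-HIT]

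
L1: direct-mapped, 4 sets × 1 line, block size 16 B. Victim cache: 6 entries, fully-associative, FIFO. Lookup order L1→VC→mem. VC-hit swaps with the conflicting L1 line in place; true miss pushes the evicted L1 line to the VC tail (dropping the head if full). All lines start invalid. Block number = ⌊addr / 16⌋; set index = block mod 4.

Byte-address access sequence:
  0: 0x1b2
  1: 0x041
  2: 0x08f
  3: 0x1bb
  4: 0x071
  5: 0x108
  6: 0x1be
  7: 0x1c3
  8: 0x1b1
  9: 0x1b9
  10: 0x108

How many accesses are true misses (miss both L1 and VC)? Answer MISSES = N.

  [0] addr=0x1b2 blk=27 s=3: MISS | VC []
  [1] addr=0x41 blk=4 s=0: MISS | VC []
  [2] addr=0x8f blk=8 s=0: MISS | VC [4]
  [3] addr=0x1bb blk=27 s=3: L1-HIT | VC [4]
  [4] addr=0x71 blk=7 s=3: MISS | VC [4, 27]
  [5] addr=0x108 blk=16 s=0: MISS | VC [4, 27, 8]
  [6] addr=0x1be blk=27 s=3: VC-HIT | VC [4, 7, 8]
  [7] addr=0x1c3 blk=28 s=0: MISS | VC [4, 7, 8, 16]
  [8] addr=0x1b1 blk=27 s=3: L1-HIT | VC [4, 7, 8, 16]
  [9] addr=0x1b9 blk=27 s=3: L1-HIT | VC [4, 7, 8, 16]
  [10] addr=0x108 blk=16 s=0: VC-HIT | VC [4, 7, 8, 28]

MISSES = 6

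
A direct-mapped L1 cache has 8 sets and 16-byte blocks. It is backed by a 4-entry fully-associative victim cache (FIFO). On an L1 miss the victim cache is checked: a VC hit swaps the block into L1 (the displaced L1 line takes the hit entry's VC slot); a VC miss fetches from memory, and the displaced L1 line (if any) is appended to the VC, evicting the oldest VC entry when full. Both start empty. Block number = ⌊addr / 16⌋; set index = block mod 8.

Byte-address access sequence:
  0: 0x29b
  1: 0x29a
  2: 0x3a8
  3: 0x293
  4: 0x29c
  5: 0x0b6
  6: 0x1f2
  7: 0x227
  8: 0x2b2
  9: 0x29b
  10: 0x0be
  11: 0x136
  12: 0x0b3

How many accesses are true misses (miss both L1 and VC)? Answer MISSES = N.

MISSES = 7

  [0] addr=0x29b blk=41 s=1: MISS | VC []
  [1] addr=0x29a blk=41 s=1: L1-HIT | VC []
  [2] addr=0x3a8 blk=58 s=2: MISS | VC []
  [3] addr=0x293 blk=41 s=1: L1-HIT | VC []
  [4] addr=0x29c blk=41 s=1: L1-HIT | VC []
  [5] addr=0xb6 blk=11 s=3: MISS | VC []
  [6] addr=0x1f2 blk=31 s=7: MISS | VC []
  [7] addr=0x227 blk=34 s=2: MISS | VC [58]
  [8] addr=0x2b2 blk=43 s=3: MISS | VC [58, 11]
  [9] addr=0x29b blk=41 s=1: L1-HIT | VC [58, 11]
  [10] addr=0xbe blk=11 s=3: VC-HIT | VC [58, 43]
  [11] addr=0x136 blk=19 s=3: MISS | VC [58, 43, 11]
  [12] addr=0xb3 blk=11 s=3: VC-HIT | VC [58, 43, 19]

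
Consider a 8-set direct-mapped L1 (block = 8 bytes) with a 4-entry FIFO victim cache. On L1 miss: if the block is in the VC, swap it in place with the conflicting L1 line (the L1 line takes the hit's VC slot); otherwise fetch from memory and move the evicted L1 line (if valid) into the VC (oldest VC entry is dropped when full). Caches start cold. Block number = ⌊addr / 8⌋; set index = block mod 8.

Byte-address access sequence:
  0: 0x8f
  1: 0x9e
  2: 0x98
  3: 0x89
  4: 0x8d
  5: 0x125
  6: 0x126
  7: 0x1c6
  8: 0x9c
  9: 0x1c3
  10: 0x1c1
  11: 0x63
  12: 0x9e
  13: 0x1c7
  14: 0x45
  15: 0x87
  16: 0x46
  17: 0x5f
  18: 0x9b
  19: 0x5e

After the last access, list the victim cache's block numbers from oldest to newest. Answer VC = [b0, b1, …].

VC = [36, 56, 16, 19]

#0 0x8f→b17/s1 MISS; vc=[]
#1 0x9e→b19/s3 MISS; vc=[]
#2 0x98→b19/s3 L1-HIT; vc=[]
#3 0x89→b17/s1 L1-HIT; vc=[]
#4 0x8d→b17/s1 L1-HIT; vc=[]
#5 0x125→b36/s4 MISS; vc=[]
#6 0x126→b36/s4 L1-HIT; vc=[]
#7 0x1c6→b56/s0 MISS; vc=[]
#8 0x9c→b19/s3 L1-HIT; vc=[]
#9 0x1c3→b56/s0 L1-HIT; vc=[]
#10 0x1c1→b56/s0 L1-HIT; vc=[]
#11 0x63→b12/s4 MISS; vc=[36]
#12 0x9e→b19/s3 L1-HIT; vc=[36]
#13 0x1c7→b56/s0 L1-HIT; vc=[36]
#14 0x45→b8/s0 MISS; vc=[36,56]
#15 0x87→b16/s0 MISS; vc=[36,56,8]
#16 0x46→b8/s0 VC-HIT; vc=[36,56,16]
#17 0x5f→b11/s3 MISS; vc=[36,56,16,19]
#18 0x9b→b19/s3 VC-HIT; vc=[36,56,16,11]
#19 0x5e→b11/s3 VC-HIT; vc=[36,56,16,19]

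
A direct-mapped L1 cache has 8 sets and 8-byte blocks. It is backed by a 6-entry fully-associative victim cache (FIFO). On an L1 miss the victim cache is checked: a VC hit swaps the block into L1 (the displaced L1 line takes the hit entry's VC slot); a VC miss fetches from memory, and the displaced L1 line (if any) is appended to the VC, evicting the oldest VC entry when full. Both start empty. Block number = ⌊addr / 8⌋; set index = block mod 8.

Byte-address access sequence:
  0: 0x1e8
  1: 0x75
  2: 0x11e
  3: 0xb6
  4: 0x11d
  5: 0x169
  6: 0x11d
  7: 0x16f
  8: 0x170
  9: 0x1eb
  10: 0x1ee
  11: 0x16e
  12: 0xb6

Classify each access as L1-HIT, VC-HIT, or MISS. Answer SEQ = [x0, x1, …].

0: 0x1e8 (blk 61, set 5) → MISS  vc=[]
1: 0x75 (blk 14, set 6) → MISS  vc=[]
2: 0x11e (blk 35, set 3) → MISS  vc=[]
3: 0xb6 (blk 22, set 6) → MISS  vc=[14]
4: 0x11d (blk 35, set 3) → L1-HIT  vc=[14]
5: 0x169 (blk 45, set 5) → MISS  vc=[14, 61]
6: 0x11d (blk 35, set 3) → L1-HIT  vc=[14, 61]
7: 0x16f (blk 45, set 5) → L1-HIT  vc=[14, 61]
8: 0x170 (blk 46, set 6) → MISS  vc=[14, 61, 22]
9: 0x1eb (blk 61, set 5) → VC-HIT  vc=[14, 45, 22]
10: 0x1ee (blk 61, set 5) → L1-HIT  vc=[14, 45, 22]
11: 0x16e (blk 45, set 5) → VC-HIT  vc=[14, 61, 22]
12: 0xb6 (blk 22, set 6) → VC-HIT  vc=[14, 61, 46]

SEQ = [MISS, MISS, MISS, MISS, L1-HIT, MISS, L1-HIT, L1-HIT, MISS, VC-HIT, L1-HIT, VC-HIT, VC-HIT]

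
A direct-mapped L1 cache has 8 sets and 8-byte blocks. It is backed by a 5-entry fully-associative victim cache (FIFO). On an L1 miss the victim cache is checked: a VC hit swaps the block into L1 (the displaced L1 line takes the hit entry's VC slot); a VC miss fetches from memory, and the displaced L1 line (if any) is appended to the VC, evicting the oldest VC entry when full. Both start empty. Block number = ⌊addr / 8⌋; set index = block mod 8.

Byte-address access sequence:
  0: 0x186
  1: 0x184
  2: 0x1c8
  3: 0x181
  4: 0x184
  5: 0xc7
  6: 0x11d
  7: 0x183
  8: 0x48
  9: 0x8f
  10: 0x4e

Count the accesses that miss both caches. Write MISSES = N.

MISSES = 6

#0 0x186→b48/s0 MISS; vc=[]
#1 0x184→b48/s0 L1-HIT; vc=[]
#2 0x1c8→b57/s1 MISS; vc=[]
#3 0x181→b48/s0 L1-HIT; vc=[]
#4 0x184→b48/s0 L1-HIT; vc=[]
#5 0xc7→b24/s0 MISS; vc=[48]
#6 0x11d→b35/s3 MISS; vc=[48]
#7 0x183→b48/s0 VC-HIT; vc=[24]
#8 0x48→b9/s1 MISS; vc=[24,57]
#9 0x8f→b17/s1 MISS; vc=[24,57,9]
#10 0x4e→b9/s1 VC-HIT; vc=[24,57,17]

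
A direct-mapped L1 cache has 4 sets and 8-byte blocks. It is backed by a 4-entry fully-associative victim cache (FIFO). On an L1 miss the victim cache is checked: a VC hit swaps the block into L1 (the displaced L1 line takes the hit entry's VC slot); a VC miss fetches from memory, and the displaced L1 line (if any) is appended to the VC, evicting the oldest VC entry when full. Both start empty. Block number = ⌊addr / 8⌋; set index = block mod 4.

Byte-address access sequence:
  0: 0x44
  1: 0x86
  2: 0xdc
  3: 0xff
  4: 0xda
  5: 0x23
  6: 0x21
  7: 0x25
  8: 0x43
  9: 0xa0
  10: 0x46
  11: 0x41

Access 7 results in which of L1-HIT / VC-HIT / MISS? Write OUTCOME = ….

OUTCOME = L1-HIT

#0 0x44→b8/s0 MISS; vc=[]
#1 0x86→b16/s0 MISS; vc=[8]
#2 0xdc→b27/s3 MISS; vc=[8]
#3 0xff→b31/s3 MISS; vc=[8,27]
#4 0xda→b27/s3 VC-HIT; vc=[8,31]
#5 0x23→b4/s0 MISS; vc=[8,31,16]
#6 0x21→b4/s0 L1-HIT; vc=[8,31,16]
#7 0x25→b4/s0 L1-HIT; vc=[8,31,16]
#8 0x43→b8/s0 VC-HIT; vc=[4,31,16]
#9 0xa0→b20/s0 MISS; vc=[4,31,16,8]
#10 0x46→b8/s0 VC-HIT; vc=[4,31,16,20]
#11 0x41→b8/s0 L1-HIT; vc=[4,31,16,20]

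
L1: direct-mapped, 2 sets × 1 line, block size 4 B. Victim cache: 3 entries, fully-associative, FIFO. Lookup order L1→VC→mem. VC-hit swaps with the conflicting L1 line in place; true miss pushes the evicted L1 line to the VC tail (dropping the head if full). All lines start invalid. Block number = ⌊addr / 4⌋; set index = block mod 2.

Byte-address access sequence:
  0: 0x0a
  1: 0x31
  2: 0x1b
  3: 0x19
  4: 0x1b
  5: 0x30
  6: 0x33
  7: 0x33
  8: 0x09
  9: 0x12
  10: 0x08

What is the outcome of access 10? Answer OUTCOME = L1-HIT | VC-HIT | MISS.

0: 0xa (blk 2, set 0) → MISS  vc=[]
1: 0x31 (blk 12, set 0) → MISS  vc=[2]
2: 0x1b (blk 6, set 0) → MISS  vc=[2, 12]
3: 0x19 (blk 6, set 0) → L1-HIT  vc=[2, 12]
4: 0x1b (blk 6, set 0) → L1-HIT  vc=[2, 12]
5: 0x30 (blk 12, set 0) → VC-HIT  vc=[2, 6]
6: 0x33 (blk 12, set 0) → L1-HIT  vc=[2, 6]
7: 0x33 (blk 12, set 0) → L1-HIT  vc=[2, 6]
8: 0x9 (blk 2, set 0) → VC-HIT  vc=[12, 6]
9: 0x12 (blk 4, set 0) → MISS  vc=[12, 6, 2]
10: 0x8 (blk 2, set 0) → VC-HIT  vc=[12, 6, 4]

OUTCOME = VC-HIT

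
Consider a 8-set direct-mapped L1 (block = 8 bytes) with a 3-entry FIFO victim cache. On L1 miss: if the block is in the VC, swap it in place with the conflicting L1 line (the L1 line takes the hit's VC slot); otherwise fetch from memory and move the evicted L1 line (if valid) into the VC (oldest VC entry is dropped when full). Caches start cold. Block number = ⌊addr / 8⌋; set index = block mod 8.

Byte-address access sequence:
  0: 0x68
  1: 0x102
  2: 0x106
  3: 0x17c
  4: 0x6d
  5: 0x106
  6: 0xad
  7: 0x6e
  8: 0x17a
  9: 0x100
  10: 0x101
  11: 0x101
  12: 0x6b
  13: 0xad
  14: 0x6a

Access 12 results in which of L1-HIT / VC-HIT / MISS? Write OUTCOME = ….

OUTCOME = L1-HIT

0: 0x68 (blk 13, set 5) → MISS  vc=[]
1: 0x102 (blk 32, set 0) → MISS  vc=[]
2: 0x106 (blk 32, set 0) → L1-HIT  vc=[]
3: 0x17c (blk 47, set 7) → MISS  vc=[]
4: 0x6d (blk 13, set 5) → L1-HIT  vc=[]
5: 0x106 (blk 32, set 0) → L1-HIT  vc=[]
6: 0xad (blk 21, set 5) → MISS  vc=[13]
7: 0x6e (blk 13, set 5) → VC-HIT  vc=[21]
8: 0x17a (blk 47, set 7) → L1-HIT  vc=[21]
9: 0x100 (blk 32, set 0) → L1-HIT  vc=[21]
10: 0x101 (blk 32, set 0) → L1-HIT  vc=[21]
11: 0x101 (blk 32, set 0) → L1-HIT  vc=[21]
12: 0x6b (blk 13, set 5) → L1-HIT  vc=[21]
13: 0xad (blk 21, set 5) → VC-HIT  vc=[13]
14: 0x6a (blk 13, set 5) → VC-HIT  vc=[21]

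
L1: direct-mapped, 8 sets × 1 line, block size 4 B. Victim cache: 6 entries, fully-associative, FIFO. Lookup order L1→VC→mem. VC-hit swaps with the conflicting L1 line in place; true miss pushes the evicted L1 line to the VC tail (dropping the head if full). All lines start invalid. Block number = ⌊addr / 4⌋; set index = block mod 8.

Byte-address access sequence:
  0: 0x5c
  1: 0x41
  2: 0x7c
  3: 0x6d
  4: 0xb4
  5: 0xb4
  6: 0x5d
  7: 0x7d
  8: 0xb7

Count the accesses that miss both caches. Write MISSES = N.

  [0] addr=0x5c blk=23 s=7: MISS | VC []
  [1] addr=0x41 blk=16 s=0: MISS | VC []
  [2] addr=0x7c blk=31 s=7: MISS | VC [23]
  [3] addr=0x6d blk=27 s=3: MISS | VC [23]
  [4] addr=0xb4 blk=45 s=5: MISS | VC [23]
  [5] addr=0xb4 blk=45 s=5: L1-HIT | VC [23]
  [6] addr=0x5d blk=23 s=7: VC-HIT | VC [31]
  [7] addr=0x7d blk=31 s=7: VC-HIT | VC [23]
  [8] addr=0xb7 blk=45 s=5: L1-HIT | VC [23]

MISSES = 5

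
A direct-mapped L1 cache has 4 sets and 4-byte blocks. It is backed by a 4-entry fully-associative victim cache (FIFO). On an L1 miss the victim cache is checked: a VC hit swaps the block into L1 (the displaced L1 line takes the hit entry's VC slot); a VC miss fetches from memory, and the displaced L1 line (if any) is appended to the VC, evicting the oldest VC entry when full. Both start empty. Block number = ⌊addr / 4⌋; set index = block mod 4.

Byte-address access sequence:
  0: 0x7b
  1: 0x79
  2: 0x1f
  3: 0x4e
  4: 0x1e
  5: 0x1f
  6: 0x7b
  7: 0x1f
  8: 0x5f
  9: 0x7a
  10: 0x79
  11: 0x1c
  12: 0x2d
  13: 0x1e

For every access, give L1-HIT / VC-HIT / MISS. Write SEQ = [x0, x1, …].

#0 0x7b→b30/s2 MISS; vc=[]
#1 0x79→b30/s2 L1-HIT; vc=[]
#2 0x1f→b7/s3 MISS; vc=[]
#3 0x4e→b19/s3 MISS; vc=[7]
#4 0x1e→b7/s3 VC-HIT; vc=[19]
#5 0x1f→b7/s3 L1-HIT; vc=[19]
#6 0x7b→b30/s2 L1-HIT; vc=[19]
#7 0x1f→b7/s3 L1-HIT; vc=[19]
#8 0x5f→b23/s3 MISS; vc=[19,7]
#9 0x7a→b30/s2 L1-HIT; vc=[19,7]
#10 0x79→b30/s2 L1-HIT; vc=[19,7]
#11 0x1c→b7/s3 VC-HIT; vc=[19,23]
#12 0x2d→b11/s3 MISS; vc=[19,23,7]
#13 0x1e→b7/s3 VC-HIT; vc=[19,23,11]

SEQ = [MISS, L1-HIT, MISS, MISS, VC-HIT, L1-HIT, L1-HIT, L1-HIT, MISS, L1-HIT, L1-HIT, VC-HIT, MISS, VC-HIT]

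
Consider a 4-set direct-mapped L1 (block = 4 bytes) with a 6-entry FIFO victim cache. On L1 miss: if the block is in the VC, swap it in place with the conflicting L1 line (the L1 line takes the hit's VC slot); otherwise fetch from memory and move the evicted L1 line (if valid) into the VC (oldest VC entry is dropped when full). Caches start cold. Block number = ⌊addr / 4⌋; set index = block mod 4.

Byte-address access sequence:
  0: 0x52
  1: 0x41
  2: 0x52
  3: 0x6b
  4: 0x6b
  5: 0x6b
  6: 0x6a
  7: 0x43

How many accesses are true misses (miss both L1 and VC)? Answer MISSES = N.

  [0] addr=0x52 blk=20 s=0: MISS | VC []
  [1] addr=0x41 blk=16 s=0: MISS | VC [20]
  [2] addr=0x52 blk=20 s=0: VC-HIT | VC [16]
  [3] addr=0x6b blk=26 s=2: MISS | VC [16]
  [4] addr=0x6b blk=26 s=2: L1-HIT | VC [16]
  [5] addr=0x6b blk=26 s=2: L1-HIT | VC [16]
  [6] addr=0x6a blk=26 s=2: L1-HIT | VC [16]
  [7] addr=0x43 blk=16 s=0: VC-HIT | VC [20]

MISSES = 3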